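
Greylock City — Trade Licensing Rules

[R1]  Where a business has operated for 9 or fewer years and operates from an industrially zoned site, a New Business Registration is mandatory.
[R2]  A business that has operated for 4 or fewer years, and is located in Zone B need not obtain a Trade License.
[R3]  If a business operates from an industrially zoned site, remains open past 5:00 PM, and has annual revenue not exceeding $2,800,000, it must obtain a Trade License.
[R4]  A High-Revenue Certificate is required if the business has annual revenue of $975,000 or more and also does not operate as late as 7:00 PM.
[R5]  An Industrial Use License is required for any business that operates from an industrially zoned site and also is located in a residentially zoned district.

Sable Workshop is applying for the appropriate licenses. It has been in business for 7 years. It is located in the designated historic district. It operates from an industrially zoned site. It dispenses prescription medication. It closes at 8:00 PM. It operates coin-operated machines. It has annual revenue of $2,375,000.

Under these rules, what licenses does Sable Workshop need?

[R1] years in business 7 ≤ 9; operates from an industrially zoned site → New Business Registration required.
[R2] years in business 7 > 4; is located in the designated historic district (not: is located in Zone B) → Trade License exemption does not apply.
[R3] operates from an industrially zoned site; closes 8:00 PM, after 5:00 PM; revenue $2,375,000 ≤ $2,800,000 → Trade License required.
[R4] revenue $2,375,000 ≥ $975,000; closes 8:00 PM, after 7:00 PM → High-Revenue Certificate not required.
[R5] operates from an industrially zoned site; is located in the designated historic district (not: is located in a residentially zoned district) → Industrial Use License not required.

New Business Registration, Trade License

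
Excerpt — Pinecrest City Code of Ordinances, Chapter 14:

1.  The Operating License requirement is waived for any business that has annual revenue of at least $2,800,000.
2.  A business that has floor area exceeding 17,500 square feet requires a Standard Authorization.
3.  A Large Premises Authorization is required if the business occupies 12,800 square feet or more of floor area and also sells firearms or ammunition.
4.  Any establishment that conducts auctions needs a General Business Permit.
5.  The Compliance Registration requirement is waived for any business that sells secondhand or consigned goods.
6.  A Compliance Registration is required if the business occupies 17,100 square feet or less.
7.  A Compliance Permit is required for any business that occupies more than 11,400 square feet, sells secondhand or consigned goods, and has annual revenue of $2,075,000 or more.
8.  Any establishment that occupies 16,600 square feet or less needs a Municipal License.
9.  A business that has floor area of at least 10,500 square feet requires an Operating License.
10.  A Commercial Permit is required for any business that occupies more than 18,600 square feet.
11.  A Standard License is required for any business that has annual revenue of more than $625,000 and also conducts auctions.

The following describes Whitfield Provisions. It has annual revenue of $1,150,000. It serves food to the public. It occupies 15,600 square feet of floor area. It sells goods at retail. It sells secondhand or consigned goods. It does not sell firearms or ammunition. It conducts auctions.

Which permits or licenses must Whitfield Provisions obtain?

1. revenue $1,150,000 < $2,800,000 → Operating License exemption does not apply.
2. floor area 15,600 square feet ≤ 17,500 square feet → Standard Authorization not required.
3. floor area 15,600 square feet ≥ 12,800 square feet; does not sell firearms or ammunition → Large Premises Authorization not required.
4. conducts auctions → General Business Permit required.
5. sells secondhand or consigned goods → exempt from Compliance Registration.
6. floor area 15,600 square feet ≤ 17,100 square feet → Compliance Registration required.
7. floor area 15,600 square feet > 11,400 square feet; sells secondhand or consigned goods; revenue $1,150,000 < $2,075,000 → Compliance Permit not required.
8. floor area 15,600 square feet ≤ 16,600 square feet → Municipal License required.
9. floor area 15,600 square feet ≥ 10,500 square feet → Operating License required.
10. floor area 15,600 square feet ≤ 18,600 square feet → Commercial Permit not required.
11. revenue $1,150,000 > $625,000; conducts auctions → Standard License required.

General Business Permit, Municipal License, Operating License, Standard License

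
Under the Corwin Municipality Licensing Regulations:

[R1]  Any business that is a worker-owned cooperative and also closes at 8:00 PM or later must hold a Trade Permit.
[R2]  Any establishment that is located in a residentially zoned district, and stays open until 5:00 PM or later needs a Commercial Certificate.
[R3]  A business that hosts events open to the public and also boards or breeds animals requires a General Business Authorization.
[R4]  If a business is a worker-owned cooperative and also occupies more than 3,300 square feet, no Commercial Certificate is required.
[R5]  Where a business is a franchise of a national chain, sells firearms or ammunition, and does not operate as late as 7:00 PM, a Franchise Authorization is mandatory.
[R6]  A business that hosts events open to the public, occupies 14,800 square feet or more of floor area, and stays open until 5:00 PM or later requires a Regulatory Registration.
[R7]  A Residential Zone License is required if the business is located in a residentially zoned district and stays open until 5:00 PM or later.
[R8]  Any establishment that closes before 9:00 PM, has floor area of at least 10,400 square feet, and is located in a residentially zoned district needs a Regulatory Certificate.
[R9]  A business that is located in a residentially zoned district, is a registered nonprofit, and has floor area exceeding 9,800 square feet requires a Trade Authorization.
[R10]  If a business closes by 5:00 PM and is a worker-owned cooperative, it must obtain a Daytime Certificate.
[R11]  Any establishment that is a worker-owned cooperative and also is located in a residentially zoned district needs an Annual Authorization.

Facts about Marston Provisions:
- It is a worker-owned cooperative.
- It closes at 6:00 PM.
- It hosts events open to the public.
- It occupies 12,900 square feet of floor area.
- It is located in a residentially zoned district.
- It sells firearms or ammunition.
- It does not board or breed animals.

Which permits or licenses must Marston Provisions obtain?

Annual Authorization, Regulatory Certificate, Residential Zone License

[R1] is a worker-owned cooperative; closes 6:00 PM, at/before 8:00 PM → Trade Permit not required.
[R2] is located in a residentially zoned district; closes 6:00 PM, after 5:00 PM → Commercial Certificate required.
[R3] hosts events open to the public; does not board or breed animals → General Business Authorization not required.
[R4] is a worker-owned cooperative; floor area 12,900 square feet > 3,300 square feet → exempt from Commercial Certificate.
[R5] is a worker-owned cooperative (not: is a franchise of a national chain); sells firearms or ammunition; closes 6:00 PM, at/before 7:00 PM → Franchise Authorization not required.
[R6] hosts events open to the public; floor area 12,900 square feet < 14,800 square feet; closes 6:00 PM, after 5:00 PM → Regulatory Registration not required.
[R7] is located in a residentially zoned district; closes 6:00 PM, after 5:00 PM → Residential Zone License required.
[R8] closes 6:00 PM, at/before 9:00 PM; floor area 12,900 square feet ≥ 10,400 square feet; is located in a residentially zoned district → Regulatory Certificate required.
[R9] is located in a residentially zoned district; is a worker-owned cooperative (not: is a registered nonprofit); floor area 12,900 square feet > 9,800 square feet → Trade Authorization not required.
[R10] closes 6:00 PM, after 5:00 PM; is a worker-owned cooperative → Daytime Certificate not required.
[R11] is a worker-owned cooperative; is located in a residentially zoned district → Annual Authorization required.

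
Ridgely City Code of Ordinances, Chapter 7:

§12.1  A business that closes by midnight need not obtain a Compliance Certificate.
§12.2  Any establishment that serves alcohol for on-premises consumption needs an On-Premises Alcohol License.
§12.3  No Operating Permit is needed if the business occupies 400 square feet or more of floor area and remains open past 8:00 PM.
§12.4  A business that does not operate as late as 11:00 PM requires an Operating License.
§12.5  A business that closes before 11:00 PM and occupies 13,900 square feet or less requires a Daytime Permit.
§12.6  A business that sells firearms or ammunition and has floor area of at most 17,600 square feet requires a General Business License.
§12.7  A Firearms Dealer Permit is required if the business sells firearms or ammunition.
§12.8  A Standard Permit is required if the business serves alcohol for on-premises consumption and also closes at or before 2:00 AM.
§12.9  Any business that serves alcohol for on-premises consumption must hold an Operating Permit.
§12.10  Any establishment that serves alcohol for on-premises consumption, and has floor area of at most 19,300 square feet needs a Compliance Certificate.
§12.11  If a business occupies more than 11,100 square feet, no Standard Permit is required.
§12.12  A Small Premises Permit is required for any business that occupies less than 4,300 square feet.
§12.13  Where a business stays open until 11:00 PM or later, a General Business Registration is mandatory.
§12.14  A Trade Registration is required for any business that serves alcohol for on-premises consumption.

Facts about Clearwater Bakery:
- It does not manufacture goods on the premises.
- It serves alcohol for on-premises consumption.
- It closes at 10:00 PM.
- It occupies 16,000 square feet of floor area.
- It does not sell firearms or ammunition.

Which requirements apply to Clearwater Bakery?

On-Premises Alcohol License, Operating License, Trade Registration

§12.1 closes 10:00 PM, at/before midnight → exempt from Compliance Certificate.
§12.2 serves alcohol for on-premises consumption → On-Premises Alcohol License required.
§12.3 floor area 16,000 square feet ≥ 400 square feet; closes 10:00 PM, after 8:00 PM → exempt from Operating Permit.
§12.4 closes 10:00 PM, at/before 11:00 PM → Operating License required.
§12.5 closes 10:00 PM, at/before 11:00 PM; floor area 16,000 square feet > 13,900 square feet → Daytime Permit not required.
§12.6 does not sell firearms or ammunition; floor area 16,000 square feet ≤ 17,600 square feet → General Business License not required.
§12.7 does not sell firearms or ammunition → Firearms Dealer Permit not required.
§12.8 serves alcohol for on-premises consumption; closes 10:00 PM, at/before 2:00 AM → Standard Permit required.
§12.9 serves alcohol for on-premises consumption → Operating Permit required.
§12.10 serves alcohol for on-premises consumption; floor area 16,000 square feet ≤ 19,300 square feet → Compliance Certificate required.
§12.11 floor area 16,000 square feet > 11,100 square feet → exempt from Standard Permit.
§12.12 floor area 16,000 square feet ≥ 4,300 square feet → Small Premises Permit not required.
§12.13 closes 10:00 PM, at/before 11:00 PM → General Business Registration not required.
§12.14 serves alcohol for on-premises consumption → Trade Registration required.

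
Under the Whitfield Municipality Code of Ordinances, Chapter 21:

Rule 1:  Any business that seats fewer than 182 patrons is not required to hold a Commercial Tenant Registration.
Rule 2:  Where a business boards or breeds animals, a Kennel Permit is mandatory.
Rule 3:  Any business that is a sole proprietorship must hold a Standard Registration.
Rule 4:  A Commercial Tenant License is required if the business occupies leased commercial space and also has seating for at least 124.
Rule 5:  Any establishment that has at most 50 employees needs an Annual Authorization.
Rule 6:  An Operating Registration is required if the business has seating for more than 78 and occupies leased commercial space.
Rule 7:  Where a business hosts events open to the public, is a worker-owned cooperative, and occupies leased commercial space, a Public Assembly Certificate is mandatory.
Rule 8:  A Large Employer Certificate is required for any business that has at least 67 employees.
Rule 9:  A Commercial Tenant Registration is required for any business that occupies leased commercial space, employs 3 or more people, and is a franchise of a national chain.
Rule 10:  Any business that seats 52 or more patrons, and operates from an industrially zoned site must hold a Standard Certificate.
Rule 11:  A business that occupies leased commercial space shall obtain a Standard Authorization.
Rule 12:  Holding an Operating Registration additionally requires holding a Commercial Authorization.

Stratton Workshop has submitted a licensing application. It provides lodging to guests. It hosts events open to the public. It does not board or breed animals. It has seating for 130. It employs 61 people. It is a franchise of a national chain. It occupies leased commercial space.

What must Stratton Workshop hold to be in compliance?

Rule 1: seating 130 < 182 → exempt from Commercial Tenant Registration.
Rule 2: does not board or breed animals → Kennel Permit not required.
Rule 3: is a franchise of a national chain (not: is a sole proprietorship) → Standard Registration not required.
Rule 4: occupies leased commercial space; seating 130 ≥ 124 → Commercial Tenant License required.
Rule 5: employees 61 > 50 → Annual Authorization not required.
Rule 6: seating 130 > 78; occupies leased commercial space → Operating Registration required.
Rule 7: hosts events open to the public; is a franchise of a national chain (not: is a worker-owned cooperative); occupies leased commercial space → Public Assembly Certificate not required.
Rule 8: employees 61 < 67 → Large Employer Certificate not required.
Rule 9: occupies leased commercial space; employees 61 ≥ 3; is a franchise of a national chain → Commercial Tenant Registration required.
Rule 10: seating 130 ≥ 52; occupies leased commercial space (not: operates from an industrially zoned site) → Standard Certificate not required.
Rule 11: occupies leased commercial space → Standard Authorization required.
Rule 12: Operating Registration is required → Commercial Authorization also required.

Commercial Authorization, Commercial Tenant License, Operating Registration, Standard Authorization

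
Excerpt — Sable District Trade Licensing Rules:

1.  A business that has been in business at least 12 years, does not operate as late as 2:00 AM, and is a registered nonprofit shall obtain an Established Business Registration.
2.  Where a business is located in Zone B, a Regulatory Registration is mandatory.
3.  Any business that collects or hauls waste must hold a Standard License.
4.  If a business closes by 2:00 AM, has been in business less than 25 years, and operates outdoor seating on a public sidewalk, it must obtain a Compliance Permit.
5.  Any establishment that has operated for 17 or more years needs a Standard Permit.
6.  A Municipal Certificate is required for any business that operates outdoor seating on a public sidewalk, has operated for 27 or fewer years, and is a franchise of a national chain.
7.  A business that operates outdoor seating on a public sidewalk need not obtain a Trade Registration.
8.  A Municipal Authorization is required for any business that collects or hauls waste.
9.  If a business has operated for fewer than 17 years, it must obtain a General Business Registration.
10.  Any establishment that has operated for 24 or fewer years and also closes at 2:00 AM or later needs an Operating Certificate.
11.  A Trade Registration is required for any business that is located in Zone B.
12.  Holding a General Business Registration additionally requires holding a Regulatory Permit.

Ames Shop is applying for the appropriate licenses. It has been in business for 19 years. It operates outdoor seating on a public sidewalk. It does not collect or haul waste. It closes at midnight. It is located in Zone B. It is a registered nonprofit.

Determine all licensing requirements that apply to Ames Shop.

1. years in business 19 ≥ 12; closes midnight, at/before 2:00 AM; is a registered nonprofit → Established Business Registration required.
2. is located in Zone B → Regulatory Registration required.
3. does not collect or haul waste → Standard License not required.
4. closes midnight, at/before 2:00 AM; years in business 19 < 25; operates outdoor seating on a public sidewalk → Compliance Permit required.
5. years in business 19 ≥ 17 → Standard Permit required.
6. operates outdoor seating on a public sidewalk; years in business 19 ≤ 27; is a registered nonprofit (not: is a franchise of a national chain) → Municipal Certificate not required.
7. operates outdoor seating on a public sidewalk → exempt from Trade Registration.
8. does not collect or haul waste → Municipal Authorization not required.
9. years in business 19 ≥ 17 → General Business Registration not required.
10. years in business 19 ≤ 24; closes midnight, at/before 2:00 AM → Operating Certificate not required.
11. is located in Zone B → Trade Registration required.
12. General Business Registration is not required → no effect.

Compliance Permit, Established Business Registration, Regulatory Registration, Standard Permit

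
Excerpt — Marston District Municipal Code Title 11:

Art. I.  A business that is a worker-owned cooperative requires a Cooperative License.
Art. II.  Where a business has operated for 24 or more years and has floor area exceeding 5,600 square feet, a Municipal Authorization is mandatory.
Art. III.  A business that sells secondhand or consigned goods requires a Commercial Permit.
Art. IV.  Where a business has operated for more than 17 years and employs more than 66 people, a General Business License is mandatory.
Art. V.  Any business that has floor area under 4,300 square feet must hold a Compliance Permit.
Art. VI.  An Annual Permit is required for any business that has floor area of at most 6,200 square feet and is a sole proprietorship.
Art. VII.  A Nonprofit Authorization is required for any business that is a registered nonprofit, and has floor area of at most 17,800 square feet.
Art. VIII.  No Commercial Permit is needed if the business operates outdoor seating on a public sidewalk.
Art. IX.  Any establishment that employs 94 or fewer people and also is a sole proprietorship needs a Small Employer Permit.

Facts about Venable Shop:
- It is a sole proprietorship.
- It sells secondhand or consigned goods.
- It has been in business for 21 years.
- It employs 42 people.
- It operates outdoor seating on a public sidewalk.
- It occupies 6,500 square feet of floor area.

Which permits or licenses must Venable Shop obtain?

Art. I. is a sole proprietorship (not: is a worker-owned cooperative) → Cooperative License not required.
Art. II. years in business 21 < 24; floor area 6,500 square feet > 5,600 square feet → Municipal Authorization not required.
Art. III. sells secondhand or consigned goods → Commercial Permit required.
Art. IV. years in business 21 > 17; employees 42 ≤ 66 → General Business License not required.
Art. V. floor area 6,500 square feet ≥ 4,300 square feet → Compliance Permit not required.
Art. VI. floor area 6,500 square feet > 6,200 square feet; is a sole proprietorship → Annual Permit not required.
Art. VII. is a sole proprietorship (not: is a registered nonprofit); floor area 6,500 square feet ≤ 17,800 square feet → Nonprofit Authorization not required.
Art. VIII. operates outdoor seating on a public sidewalk → exempt from Commercial Permit.
Art. IX. employees 42 ≤ 94; is a sole proprietorship → Small Employer Permit required.

Small Employer Permit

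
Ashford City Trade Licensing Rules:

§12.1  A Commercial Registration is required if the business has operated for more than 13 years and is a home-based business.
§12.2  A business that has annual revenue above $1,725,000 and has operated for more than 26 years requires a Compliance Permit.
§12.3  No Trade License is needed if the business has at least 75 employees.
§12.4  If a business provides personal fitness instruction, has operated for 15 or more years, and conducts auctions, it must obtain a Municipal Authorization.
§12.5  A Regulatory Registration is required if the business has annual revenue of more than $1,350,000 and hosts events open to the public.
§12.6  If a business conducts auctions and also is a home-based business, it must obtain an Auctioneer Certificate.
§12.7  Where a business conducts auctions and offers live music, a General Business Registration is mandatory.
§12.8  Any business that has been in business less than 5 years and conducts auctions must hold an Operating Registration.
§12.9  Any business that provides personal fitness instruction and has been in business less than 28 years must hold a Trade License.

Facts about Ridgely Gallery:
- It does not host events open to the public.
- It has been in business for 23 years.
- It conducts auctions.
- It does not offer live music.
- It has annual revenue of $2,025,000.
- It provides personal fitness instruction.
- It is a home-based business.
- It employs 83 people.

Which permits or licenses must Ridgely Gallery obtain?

§12.1 years in business 23 > 13; is a home-based business → Commercial Registration required.
§12.2 revenue $2,025,000 > $1,725,000; years in business 23 ≤ 26 → Compliance Permit not required.
§12.3 employees 83 ≥ 75 → exempt from Trade License.
§12.4 provides personal fitness instruction; years in business 23 ≥ 15; conducts auctions → Municipal Authorization required.
§12.5 revenue $2,025,000 > $1,350,000; does not host events open to the public → Regulatory Registration not required.
§12.6 conducts auctions; is a home-based business → Auctioneer Certificate required.
§12.7 conducts auctions; does not offer live music → General Business Registration not required.
§12.8 years in business 23 ≥ 5; conducts auctions → Operating Registration not required.
§12.9 provides personal fitness instruction; years in business 23 < 28 → Trade License required.

Auctioneer Certificate, Commercial Registration, Municipal Authorization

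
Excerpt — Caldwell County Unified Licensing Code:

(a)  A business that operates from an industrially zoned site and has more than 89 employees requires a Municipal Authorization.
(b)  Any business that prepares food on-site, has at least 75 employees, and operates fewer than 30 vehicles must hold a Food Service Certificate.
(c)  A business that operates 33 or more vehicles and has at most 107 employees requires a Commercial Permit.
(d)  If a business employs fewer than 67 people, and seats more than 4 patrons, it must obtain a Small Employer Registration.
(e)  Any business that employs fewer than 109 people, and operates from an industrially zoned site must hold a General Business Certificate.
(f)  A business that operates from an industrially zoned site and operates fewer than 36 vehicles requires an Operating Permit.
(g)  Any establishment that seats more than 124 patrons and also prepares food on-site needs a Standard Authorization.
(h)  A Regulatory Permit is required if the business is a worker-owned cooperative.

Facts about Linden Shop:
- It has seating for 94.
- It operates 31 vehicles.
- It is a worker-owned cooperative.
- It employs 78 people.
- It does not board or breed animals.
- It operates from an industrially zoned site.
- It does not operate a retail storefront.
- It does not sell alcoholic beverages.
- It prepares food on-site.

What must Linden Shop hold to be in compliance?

(a) operates from an industrially zoned site; employees 78 ≤ 89 → Municipal Authorization not required.
(b) prepares food on-site; employees 78 ≥ 75; vehicles 31 ≥ 30 → Food Service Certificate not required.
(c) vehicles 31 < 33; employees 78 ≤ 107 → Commercial Permit not required.
(d) employees 78 ≥ 67; seating 94 > 4 → Small Employer Registration not required.
(e) employees 78 < 109; operates from an industrially zoned site → General Business Certificate required.
(f) operates from an industrially zoned site; vehicles 31 < 36 → Operating Permit required.
(g) seating 94 ≤ 124; prepares food on-site → Standard Authorization not required.
(h) is a worker-owned cooperative → Regulatory Permit required.

General Business Certificate, Operating Permit, Regulatory Permit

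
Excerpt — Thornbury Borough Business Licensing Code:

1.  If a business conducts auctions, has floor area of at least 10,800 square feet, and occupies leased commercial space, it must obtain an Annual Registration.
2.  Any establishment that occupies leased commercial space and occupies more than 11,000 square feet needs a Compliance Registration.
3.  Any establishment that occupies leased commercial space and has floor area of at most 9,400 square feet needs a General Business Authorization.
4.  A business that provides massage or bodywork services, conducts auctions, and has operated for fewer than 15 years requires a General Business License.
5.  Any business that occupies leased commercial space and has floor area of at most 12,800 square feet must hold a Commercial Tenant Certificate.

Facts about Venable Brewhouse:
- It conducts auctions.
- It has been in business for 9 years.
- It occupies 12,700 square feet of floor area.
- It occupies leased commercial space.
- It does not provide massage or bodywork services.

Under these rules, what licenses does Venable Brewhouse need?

Annual Registration, Commercial Tenant Certificate, Compliance Registration

1. conducts auctions; floor area 12,700 square feet ≥ 10,800 square feet; occupies leased commercial space → Annual Registration required.
2. occupies leased commercial space; floor area 12,700 square feet > 11,000 square feet → Compliance Registration required.
3. occupies leased commercial space; floor area 12,700 square feet > 9,400 square feet → General Business Authorization not required.
4. does not provide massage or bodywork services; conducts auctions; years in business 9 < 15 → General Business License not required.
5. occupies leased commercial space; floor area 12,700 square feet ≤ 12,800 square feet → Commercial Tenant Certificate required.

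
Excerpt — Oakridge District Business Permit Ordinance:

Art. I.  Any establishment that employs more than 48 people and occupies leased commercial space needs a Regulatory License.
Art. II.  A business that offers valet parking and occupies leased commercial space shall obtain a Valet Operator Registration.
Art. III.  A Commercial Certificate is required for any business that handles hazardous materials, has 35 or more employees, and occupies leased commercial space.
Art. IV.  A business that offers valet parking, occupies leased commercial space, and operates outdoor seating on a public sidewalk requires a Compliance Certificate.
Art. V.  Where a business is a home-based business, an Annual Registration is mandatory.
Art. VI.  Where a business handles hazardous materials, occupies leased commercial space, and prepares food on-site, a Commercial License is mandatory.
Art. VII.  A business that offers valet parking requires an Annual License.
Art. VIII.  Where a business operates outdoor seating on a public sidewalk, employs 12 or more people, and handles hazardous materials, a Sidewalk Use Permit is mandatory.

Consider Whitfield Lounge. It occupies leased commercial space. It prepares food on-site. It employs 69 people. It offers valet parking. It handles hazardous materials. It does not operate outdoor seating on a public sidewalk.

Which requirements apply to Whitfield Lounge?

Art. I. employees 69 > 48; occupies leased commercial space → Regulatory License required.
Art. II. offers valet parking; occupies leased commercial space → Valet Operator Registration required.
Art. III. handles hazardous materials; employees 69 ≥ 35; occupies leased commercial space → Commercial Certificate required.
Art. IV. offers valet parking; occupies leased commercial space; does not operate outdoor seating on a public sidewalk → Compliance Certificate not required.
Art. V. occupies leased commercial space (not: is a home-based business) → Annual Registration not required.
Art. VI. handles hazardous materials; occupies leased commercial space; prepares food on-site → Commercial License required.
Art. VII. offers valet parking → Annual License required.
Art. VIII. does not operate outdoor seating on a public sidewalk; employees 69 ≥ 12; handles hazardous materials → Sidewalk Use Permit not required.

Annual License, Commercial Certificate, Commercial License, Regulatory License, Valet Operator Registration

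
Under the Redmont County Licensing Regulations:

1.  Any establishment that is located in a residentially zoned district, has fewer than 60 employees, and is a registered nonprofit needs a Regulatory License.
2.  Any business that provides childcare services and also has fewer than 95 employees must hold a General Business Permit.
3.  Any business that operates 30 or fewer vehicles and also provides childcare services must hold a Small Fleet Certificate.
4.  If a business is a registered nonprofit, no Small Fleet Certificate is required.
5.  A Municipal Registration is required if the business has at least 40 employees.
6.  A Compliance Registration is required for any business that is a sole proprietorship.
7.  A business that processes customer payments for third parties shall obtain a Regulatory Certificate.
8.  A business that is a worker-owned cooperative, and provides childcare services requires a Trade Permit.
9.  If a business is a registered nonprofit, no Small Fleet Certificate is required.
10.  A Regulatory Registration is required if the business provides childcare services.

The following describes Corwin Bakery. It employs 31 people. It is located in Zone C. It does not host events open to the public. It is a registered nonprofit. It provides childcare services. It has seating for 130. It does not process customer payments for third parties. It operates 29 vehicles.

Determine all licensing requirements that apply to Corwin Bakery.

General Business Permit, Regulatory Registration

1. is located in Zone C (not: is located in a residentially zoned district); employees 31 < 60; is a registered nonprofit → Regulatory License not required.
2. provides childcare services; employees 31 < 95 → General Business Permit required.
3. vehicles 29 ≤ 30; provides childcare services → Small Fleet Certificate required.
4. is a registered nonprofit → exempt from Small Fleet Certificate.
5. employees 31 < 40 → Municipal Registration not required.
6. is a registered nonprofit (not: is a sole proprietorship) → Compliance Registration not required.
7. does not process customer payments for third parties → Regulatory Certificate not required.
8. is a registered nonprofit (not: is a worker-owned cooperative); provides childcare services → Trade Permit not required.
9. is a registered nonprofit → exempt from Small Fleet Certificate.
10. provides childcare services → Regulatory Registration required.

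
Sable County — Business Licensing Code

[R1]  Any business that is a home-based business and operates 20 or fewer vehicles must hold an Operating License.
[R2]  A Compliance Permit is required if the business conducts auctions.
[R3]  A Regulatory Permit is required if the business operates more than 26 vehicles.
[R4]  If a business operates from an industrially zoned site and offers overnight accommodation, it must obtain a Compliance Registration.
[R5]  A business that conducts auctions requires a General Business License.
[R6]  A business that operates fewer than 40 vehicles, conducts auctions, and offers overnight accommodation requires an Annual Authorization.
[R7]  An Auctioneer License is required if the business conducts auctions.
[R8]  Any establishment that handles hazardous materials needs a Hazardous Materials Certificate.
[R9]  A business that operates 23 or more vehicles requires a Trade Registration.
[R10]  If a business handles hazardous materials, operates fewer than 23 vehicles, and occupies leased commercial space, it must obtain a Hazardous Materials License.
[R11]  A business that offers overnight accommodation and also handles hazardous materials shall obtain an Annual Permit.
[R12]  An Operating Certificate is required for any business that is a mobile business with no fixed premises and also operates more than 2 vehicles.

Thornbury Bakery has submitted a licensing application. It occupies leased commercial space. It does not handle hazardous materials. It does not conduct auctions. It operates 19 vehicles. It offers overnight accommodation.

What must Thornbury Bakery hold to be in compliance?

[R1] occupies leased commercial space (not: is a home-based business); vehicles 19 ≤ 20 → Operating License not required.
[R2] does not conduct auctions → Compliance Permit not required.
[R3] vehicles 19 ≤ 26 → Regulatory Permit not required.
[R4] occupies leased commercial space (not: operates from an industrially zoned site); offers overnight accommodation → Compliance Registration not required.
[R5] does not conduct auctions → General Business License not required.
[R6] vehicles 19 < 40; does not conduct auctions; offers overnight accommodation → Annual Authorization not required.
[R7] does not conduct auctions → Auctioneer License not required.
[R8] does not handle hazardous materials → Hazardous Materials Certificate not required.
[R9] vehicles 19 < 23 → Trade Registration not required.
[R10] does not handle hazardous materials; vehicles 19 < 23; occupies leased commercial space → Hazardous Materials License not required.
[R11] offers overnight accommodation; does not handle hazardous materials → Annual Permit not required.
[R12] occupies leased commercial space (not: is a mobile business with no fixed premises); vehicles 19 > 2 → Operating Certificate not required.

None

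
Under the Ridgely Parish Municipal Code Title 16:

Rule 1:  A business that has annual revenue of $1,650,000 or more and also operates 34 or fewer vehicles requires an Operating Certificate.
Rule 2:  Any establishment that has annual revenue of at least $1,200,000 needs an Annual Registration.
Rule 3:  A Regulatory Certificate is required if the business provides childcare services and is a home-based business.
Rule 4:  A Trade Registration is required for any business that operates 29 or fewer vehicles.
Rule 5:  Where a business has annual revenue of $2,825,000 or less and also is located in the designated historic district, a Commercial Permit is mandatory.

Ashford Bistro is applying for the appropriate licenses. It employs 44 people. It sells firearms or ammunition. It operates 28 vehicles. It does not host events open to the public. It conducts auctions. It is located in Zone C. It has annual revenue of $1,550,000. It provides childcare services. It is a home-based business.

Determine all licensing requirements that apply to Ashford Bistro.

Rule 1: revenue $1,550,000 < $1,650,000; vehicles 28 ≤ 34 → Operating Certificate not required.
Rule 2: revenue $1,550,000 ≥ $1,200,000 → Annual Registration required.
Rule 3: provides childcare services; is a home-based business → Regulatory Certificate required.
Rule 4: vehicles 28 ≤ 29 → Trade Registration required.
Rule 5: revenue $1,550,000 ≤ $2,825,000; is located in Zone C (not: is located in the designated historic district) → Commercial Permit not required.

Annual Registration, Regulatory Certificate, Trade Registration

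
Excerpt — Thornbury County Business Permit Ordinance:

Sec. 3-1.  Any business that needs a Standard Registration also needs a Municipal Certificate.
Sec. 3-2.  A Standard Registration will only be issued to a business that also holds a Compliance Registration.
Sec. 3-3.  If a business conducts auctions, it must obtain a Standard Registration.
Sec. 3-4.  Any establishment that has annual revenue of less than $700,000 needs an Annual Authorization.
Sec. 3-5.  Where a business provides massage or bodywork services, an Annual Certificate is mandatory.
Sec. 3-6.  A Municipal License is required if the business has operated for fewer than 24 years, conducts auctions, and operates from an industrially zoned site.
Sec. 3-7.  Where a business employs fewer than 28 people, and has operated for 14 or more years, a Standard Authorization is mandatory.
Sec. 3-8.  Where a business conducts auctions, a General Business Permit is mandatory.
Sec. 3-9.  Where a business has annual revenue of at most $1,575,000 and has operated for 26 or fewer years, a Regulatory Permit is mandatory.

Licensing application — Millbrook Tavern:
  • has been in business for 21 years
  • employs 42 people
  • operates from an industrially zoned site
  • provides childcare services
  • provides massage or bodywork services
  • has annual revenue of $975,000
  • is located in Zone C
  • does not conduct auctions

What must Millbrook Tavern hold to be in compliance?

Annual Certificate, Regulatory Permit

Sec. 3-1. Standard Registration is not required → no effect.
Sec. 3-2. Standard Registration is not required → no effect.
Sec. 3-3. does not conduct auctions → Standard Registration not required.
Sec. 3-4. revenue $975,000 ≥ $700,000 → Annual Authorization not required.
Sec. 3-5. provides massage or bodywork services → Annual Certificate required.
Sec. 3-6. years in business 21 < 24; does not conduct auctions; operates from an industrially zoned site → Municipal License not required.
Sec. 3-7. employees 42 ≥ 28; years in business 21 ≥ 14 → Standard Authorization not required.
Sec. 3-8. does not conduct auctions → General Business Permit not required.
Sec. 3-9. revenue $975,000 ≤ $1,575,000; years in business 21 ≤ 26 → Regulatory Permit required.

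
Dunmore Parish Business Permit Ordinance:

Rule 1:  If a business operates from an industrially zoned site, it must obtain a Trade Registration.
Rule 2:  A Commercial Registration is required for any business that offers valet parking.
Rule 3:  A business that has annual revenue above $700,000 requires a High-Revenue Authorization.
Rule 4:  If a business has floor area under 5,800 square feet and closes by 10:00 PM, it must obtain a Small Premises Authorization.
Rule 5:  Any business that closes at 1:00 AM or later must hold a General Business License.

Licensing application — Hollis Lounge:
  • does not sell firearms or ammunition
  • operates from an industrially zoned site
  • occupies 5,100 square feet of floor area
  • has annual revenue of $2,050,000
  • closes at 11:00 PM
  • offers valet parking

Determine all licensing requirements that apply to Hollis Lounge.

Rule 1: operates from an industrially zoned site → Trade Registration required.
Rule 2: offers valet parking → Commercial Registration required.
Rule 3: revenue $2,050,000 > $700,000 → High-Revenue Authorization required.
Rule 4: floor area 5,100 square feet < 5,800 square feet; closes 11:00 PM, after 10:00 PM → Small Premises Authorization not required.
Rule 5: closes 11:00 PM, at/before 1:00 AM → General Business License not required.

Commercial Registration, High-Revenue Authorization, Trade Registration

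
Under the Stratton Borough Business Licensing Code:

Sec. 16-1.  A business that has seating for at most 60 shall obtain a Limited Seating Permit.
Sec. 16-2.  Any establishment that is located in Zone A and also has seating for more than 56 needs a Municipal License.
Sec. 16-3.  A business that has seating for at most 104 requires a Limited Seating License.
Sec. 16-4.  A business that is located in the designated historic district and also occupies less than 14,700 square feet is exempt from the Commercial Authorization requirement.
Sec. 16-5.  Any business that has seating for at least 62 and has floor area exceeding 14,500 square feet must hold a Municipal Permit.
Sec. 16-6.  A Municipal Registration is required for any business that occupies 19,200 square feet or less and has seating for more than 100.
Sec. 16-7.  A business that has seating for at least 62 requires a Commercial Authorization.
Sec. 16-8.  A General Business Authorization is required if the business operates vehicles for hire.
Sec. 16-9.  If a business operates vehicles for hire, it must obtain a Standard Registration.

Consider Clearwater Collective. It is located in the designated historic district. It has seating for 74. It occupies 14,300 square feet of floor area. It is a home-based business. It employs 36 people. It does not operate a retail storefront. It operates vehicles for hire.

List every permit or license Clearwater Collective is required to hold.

General Business Authorization, Limited Seating License, Standard Registration

Sec. 16-1. seating 74 > 60 → Limited Seating Permit not required.
Sec. 16-2. is located in the designated historic district (not: is located in Zone A); seating 74 > 56 → Municipal License not required.
Sec. 16-3. seating 74 ≤ 104 → Limited Seating License required.
Sec. 16-4. is located in the designated historic district; floor area 14,300 square feet < 14,700 square feet → exempt from Commercial Authorization.
Sec. 16-5. seating 74 ≥ 62; floor area 14,300 square feet ≤ 14,500 square feet → Municipal Permit not required.
Sec. 16-6. floor area 14,300 square feet ≤ 19,200 square feet; seating 74 ≤ 100 → Municipal Registration not required.
Sec. 16-7. seating 74 ≥ 62 → Commercial Authorization required.
Sec. 16-8. operates vehicles for hire → General Business Authorization required.
Sec. 16-9. operates vehicles for hire → Standard Registration required.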